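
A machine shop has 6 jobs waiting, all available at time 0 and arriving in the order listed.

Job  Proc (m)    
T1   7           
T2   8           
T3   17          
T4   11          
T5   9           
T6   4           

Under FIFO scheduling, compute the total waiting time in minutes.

149

FIFO (arrival order): T1 T2 T3 T4 T5 T6.
T1: waits 0, runs 0→7
T2: waits 7, runs 7→15
T3: waits 15, runs 15→32
T4: waits 32, runs 32→43
T5: waits 43, runs 43→52
T6: waits 52, runs 52→56
Sum = 0+7+15+32+43+52 = 149.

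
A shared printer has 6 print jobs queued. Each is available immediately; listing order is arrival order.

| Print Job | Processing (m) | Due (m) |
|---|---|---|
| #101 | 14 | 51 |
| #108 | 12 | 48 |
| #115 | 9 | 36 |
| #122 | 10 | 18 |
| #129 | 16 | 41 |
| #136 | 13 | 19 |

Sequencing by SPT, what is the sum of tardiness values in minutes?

SPT (increasing processing time): #115 #122 #108 #136 #101 #129.
#115: 0→9, due 36, tardiness 0
#122: 9→19, due 18, tardiness 1
#108: 19→31, due 48, tardiness 0
#136: 31→44, due 19, tardiness 25
#101: 44→58, due 51, tardiness 7
#129: 58→74, due 41, tardiness 33
Sum = 0+1+0+25+7+33 = 66.

66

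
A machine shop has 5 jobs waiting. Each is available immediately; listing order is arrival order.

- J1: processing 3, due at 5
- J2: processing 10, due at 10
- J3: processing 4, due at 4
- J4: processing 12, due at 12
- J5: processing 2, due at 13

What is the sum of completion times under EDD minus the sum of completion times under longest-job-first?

-32

EDD (increasing due date): J3 J1 J2 J4 J5.
J3: 0→4
J1: 4→7
J2: 7→17
J4: 17→29
J5: 29→31
Sum = 4+7+17+29+31 = 88.
LPT (decreasing processing time): J4 J2 J3 J1 J5.
J4: 0→12
J2: 12→22
J3: 22→26
J1: 26→29
J5: 29→31
Sum = 12+22+26+29+31 = 120.
Difference = 88 − 120 = -32.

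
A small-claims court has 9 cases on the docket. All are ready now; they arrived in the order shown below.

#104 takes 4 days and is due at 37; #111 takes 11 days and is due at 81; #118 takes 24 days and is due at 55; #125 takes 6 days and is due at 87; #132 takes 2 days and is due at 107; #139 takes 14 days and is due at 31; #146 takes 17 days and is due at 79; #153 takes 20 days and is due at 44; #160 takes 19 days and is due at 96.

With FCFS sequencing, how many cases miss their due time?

3

FIFO (arrival order): #104 #111 #118 #125 #132 #139 #146 #153 #160.
#104: 0→4, due 37, tardiness 0
#111: 4→15, due 81, tardiness 0
#118: 15→39, due 55, tardiness 0
#125: 39→45, due 87, tardiness 0
#132: 45→47, due 107, tardiness 0
#139: 47→61, due 31, tardiness 30
#146: 61→78, due 79, tardiness 0
#153: 78→98, due 44, tardiness 54
#160: 98→117, due 96, tardiness 21
Late cases: 3.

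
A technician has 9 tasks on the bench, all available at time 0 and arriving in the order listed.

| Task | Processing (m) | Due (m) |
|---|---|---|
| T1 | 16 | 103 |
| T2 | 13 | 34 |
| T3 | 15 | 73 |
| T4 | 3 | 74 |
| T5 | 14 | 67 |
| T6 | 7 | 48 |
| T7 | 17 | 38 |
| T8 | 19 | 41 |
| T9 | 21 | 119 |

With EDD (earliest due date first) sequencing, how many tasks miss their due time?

7

EDD (increasing due date): T2 T7 T8 T6 T5 T3 T4 T1 T9.
T2: 0→13, due 34, tardiness 0
T7: 13→30, due 38, tardiness 0
T8: 30→49, due 41, tardiness 8
T6: 49→56, due 48, tardiness 8
T5: 56→70, due 67, tardiness 3
T3: 70→85, due 73, tardiness 12
T4: 85→88, due 74, tardiness 14
T1: 88→104, due 103, tardiness 1
T9: 104→125, due 119, tardiness 6
Late tasks: 7.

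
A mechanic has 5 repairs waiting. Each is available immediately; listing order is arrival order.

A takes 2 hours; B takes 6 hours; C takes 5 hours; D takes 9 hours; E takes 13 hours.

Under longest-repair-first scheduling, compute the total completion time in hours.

LPT (decreasing processing time): E D B C A.
E: 0→13
D: 13→22
B: 22→28
C: 28→33
A: 33→35
Sum = 13+22+28+33+35 = 131.

131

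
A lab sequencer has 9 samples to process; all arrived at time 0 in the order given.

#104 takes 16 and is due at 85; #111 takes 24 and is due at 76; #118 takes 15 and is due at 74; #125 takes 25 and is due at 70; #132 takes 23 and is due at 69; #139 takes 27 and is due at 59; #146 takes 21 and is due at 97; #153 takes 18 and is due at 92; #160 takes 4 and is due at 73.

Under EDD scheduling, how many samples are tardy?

7

EDD (increasing due date): #139 #132 #125 #160 #118 #111 #104 #153 #146.
#139: 0→27, due 59, tardiness 0
#132: 27→50, due 69, tardiness 0
#125: 50→75, due 70, tardiness 5
#160: 75→79, due 73, tardiness 6
#118: 79→94, due 74, tardiness 20
#111: 94→118, due 76, tardiness 42
#104: 118→134, due 85, tardiness 49
#153: 134→152, due 92, tardiness 60
#146: 152→173, due 97, tardiness 76
Late samples: 7.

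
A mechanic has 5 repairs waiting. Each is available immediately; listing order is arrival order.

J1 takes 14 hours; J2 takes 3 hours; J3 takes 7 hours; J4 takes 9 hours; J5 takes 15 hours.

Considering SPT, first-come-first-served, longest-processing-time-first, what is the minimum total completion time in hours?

SPT (increasing processing time): J2 J3 J4 J1 J5.
J2: 0→3
J3: 3→10
J4: 10→19
J1: 19→33
J5: 33→48
Sum = 3+10+19+33+48 = 113.
FIFO (arrival order): J1 J2 J3 J4 J5.
J1: 0→14
J2: 14→17
J3: 17→24
J4: 24→33
J5: 33→48
Sum = 14+17+24+33+48 = 136.
LPT (decreasing processing time): J5 J1 J4 J3 J2.
J5: 0→15
J1: 15→29
J4: 29→38
J3: 38→45
J2: 45→48
Sum = 15+29+38+45+48 = 175.
SPT 113, FIFO 136, LPT 175 → minimum 113.

113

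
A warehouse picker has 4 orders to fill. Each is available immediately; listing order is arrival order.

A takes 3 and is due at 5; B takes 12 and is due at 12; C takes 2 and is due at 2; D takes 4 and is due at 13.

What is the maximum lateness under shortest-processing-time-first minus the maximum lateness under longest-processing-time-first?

-10

SPT (increasing processing time): C A D B.
C: 0→2, due 2, lateness 0
A: 2→5, due 5, lateness 0
D: 5→9, due 13, lateness -4
B: 9→21, due 12, lateness 9
Maximum = 9.
LPT (decreasing processing time): B D A C.
B: 0→12, due 12, lateness 0
D: 12→16, due 13, lateness 3
A: 16→19, due 5, lateness 14
C: 19→21, due 2, lateness 19
Maximum = 19.
Difference = 9 − 19 = -10.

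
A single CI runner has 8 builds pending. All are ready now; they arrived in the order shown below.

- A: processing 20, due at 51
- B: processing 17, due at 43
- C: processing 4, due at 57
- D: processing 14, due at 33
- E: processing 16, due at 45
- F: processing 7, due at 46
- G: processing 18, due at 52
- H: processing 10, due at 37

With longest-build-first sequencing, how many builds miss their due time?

LPT (decreasing processing time): A G B E D H F C.
A: 0→20, due 51, tardiness 0
G: 20→38, due 52, tardiness 0
B: 38→55, due 43, tardiness 12
E: 55→71, due 45, tardiness 26
D: 71→85, due 33, tardiness 52
H: 85→95, due 37, tardiness 58
F: 95→102, due 46, tardiness 56
C: 102→106, due 57, tardiness 49
Late builds: 6.

6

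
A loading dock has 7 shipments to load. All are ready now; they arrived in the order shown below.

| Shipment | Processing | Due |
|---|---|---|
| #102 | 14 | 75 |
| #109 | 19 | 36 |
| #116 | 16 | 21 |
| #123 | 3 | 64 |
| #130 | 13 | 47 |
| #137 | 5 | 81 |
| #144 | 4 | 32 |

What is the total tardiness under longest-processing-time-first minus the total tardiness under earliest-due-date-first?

LPT (decreasing processing time): #109 #116 #102 #130 #137 #144 #123.
#109: 0→19, due 36, tardiness 0
#116: 19→35, due 21, tardiness 14
#102: 35→49, due 75, tardiness 0
#130: 49→62, due 47, tardiness 15
#137: 62→67, due 81, tardiness 0
#144: 67→71, due 32, tardiness 39
#123: 71→74, due 64, tardiness 10
Sum = 0+14+0+15+0+39+10 = 78.
EDD (increasing due date): #116 #144 #109 #130 #123 #102 #137.
#116: 0→16, due 21, tardiness 0
#144: 16→20, due 32, tardiness 0
#109: 20→39, due 36, tardiness 3
#130: 39→52, due 47, tardiness 5
#123: 52→55, due 64, tardiness 0
#102: 55→69, due 75, tardiness 0
#137: 69→74, due 81, tardiness 0
Sum = 0+0+3+5+0+0+0 = 8.
Difference = 78 − 8 = 70.

70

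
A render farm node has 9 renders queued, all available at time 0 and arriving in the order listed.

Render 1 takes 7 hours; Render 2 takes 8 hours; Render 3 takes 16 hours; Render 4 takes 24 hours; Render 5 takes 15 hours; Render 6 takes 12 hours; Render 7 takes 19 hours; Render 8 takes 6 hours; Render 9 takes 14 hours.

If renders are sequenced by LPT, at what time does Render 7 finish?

LPT (decreasing processing time): Render 4 Render 7 Render 3 Render 5 Render 9 Render 6 Render 2 Render 1 Render 8.
Render 4: 0→24
Render 7: 24→43

43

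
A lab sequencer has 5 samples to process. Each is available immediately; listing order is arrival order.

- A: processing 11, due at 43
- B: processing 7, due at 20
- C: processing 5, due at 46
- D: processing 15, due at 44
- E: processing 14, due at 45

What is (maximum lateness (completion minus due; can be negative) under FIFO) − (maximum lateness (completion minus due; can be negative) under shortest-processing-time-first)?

FIFO (arrival order): A B C D E.
A: 0→11, due 43, lateness -32
B: 11→18, due 20, lateness -2
C: 18→23, due 46, lateness -23
D: 23→38, due 44, lateness -6
E: 38→52, due 45, lateness 7
Maximum = 7.
SPT (increasing processing time): C B A E D.
C: 0→5, due 46, lateness -41
B: 5→12, due 20, lateness -8
A: 12→23, due 43, lateness -20
E: 23→37, due 45, lateness -8
D: 37→52, due 44, lateness 8
Maximum = 8.
Difference = 7 − 8 = -1.

-1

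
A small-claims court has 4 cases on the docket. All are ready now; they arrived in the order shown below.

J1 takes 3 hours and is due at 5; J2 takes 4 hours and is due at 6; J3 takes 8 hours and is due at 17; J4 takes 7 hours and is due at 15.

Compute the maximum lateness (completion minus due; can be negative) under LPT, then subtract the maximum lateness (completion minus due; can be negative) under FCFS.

10

LPT (decreasing processing time): J3 J4 J2 J1.
J3: 0→8, due 17, lateness -9
J4: 8→15, due 15, lateness 0
J2: 15→19, due 6, lateness 13
J1: 19→22, due 5, lateness 17
Maximum = 17.
FIFO (arrival order): J1 J2 J3 J4.
J1: 0→3, due 5, lateness -2
J2: 3→7, due 6, lateness 1
J3: 7→15, due 17, lateness -2
J4: 15→22, due 15, lateness 7
Maximum = 7.
Difference = 17 − 7 = 10.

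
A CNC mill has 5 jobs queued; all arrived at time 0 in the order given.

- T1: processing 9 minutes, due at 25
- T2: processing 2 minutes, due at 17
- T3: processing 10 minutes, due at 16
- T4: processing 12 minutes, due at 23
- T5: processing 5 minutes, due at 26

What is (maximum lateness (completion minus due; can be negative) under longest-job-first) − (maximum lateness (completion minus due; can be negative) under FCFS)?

LPT (decreasing processing time): T4 T3 T1 T5 T2.
T4: 0→12, due 23, lateness -11
T3: 12→22, due 16, lateness 6
T1: 22→31, due 25, lateness 6
T5: 31→36, due 26, lateness 10
T2: 36→38, due 17, lateness 21
Maximum = 21.
FIFO (arrival order): T1 T2 T3 T4 T5.
T1: 0→9, due 25, lateness -16
T2: 9→11, due 17, lateness -6
T3: 11→21, due 16, lateness 5
T4: 21→33, due 23, lateness 10
T5: 33→38, due 26, lateness 12
Maximum = 12.
Difference = 21 − 12 = 9.

9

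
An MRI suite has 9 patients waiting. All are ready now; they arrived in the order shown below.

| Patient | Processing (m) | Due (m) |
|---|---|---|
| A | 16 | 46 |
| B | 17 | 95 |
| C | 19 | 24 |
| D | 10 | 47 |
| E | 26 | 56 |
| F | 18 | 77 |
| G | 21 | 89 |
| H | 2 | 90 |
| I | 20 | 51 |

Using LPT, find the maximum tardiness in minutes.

100

LPT (decreasing processing time): E G I C F B A D H.
E: 0→26, due 56, tardiness 0
G: 26→47, due 89, tardiness 0
I: 47→67, due 51, tardiness 16
C: 67→86, due 24, tardiness 62
F: 86→104, due 77, tardiness 27
B: 104→121, due 95, tardiness 26
A: 121→137, due 46, tardiness 91
D: 137→147, due 47, tardiness 100
H: 147→149, due 90, tardiness 59
Maximum = 100.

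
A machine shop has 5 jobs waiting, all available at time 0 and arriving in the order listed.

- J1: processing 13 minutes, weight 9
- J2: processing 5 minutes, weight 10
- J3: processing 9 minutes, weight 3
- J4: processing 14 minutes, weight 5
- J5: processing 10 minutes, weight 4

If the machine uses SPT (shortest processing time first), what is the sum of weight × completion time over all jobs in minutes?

SPT (increasing processing time): J2 J3 J5 J1 J4.
J2: finishes 5, weight 10, w·C = 50
J3: finishes 14, weight 3, w·C = 42
J5: finishes 24, weight 4, w·C = 96
J1: finishes 37, weight 9, w·C = 333
J4: finishes 51, weight 5, w·C = 255
Sum = 50+42+96+333+255 = 776.

776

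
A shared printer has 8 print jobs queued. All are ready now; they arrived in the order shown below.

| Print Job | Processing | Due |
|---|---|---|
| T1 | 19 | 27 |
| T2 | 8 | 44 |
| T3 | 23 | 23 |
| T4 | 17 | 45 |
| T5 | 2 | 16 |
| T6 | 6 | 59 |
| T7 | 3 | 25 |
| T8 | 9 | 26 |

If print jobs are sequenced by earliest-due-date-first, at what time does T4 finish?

EDD (increasing due date): T5 T3 T7 T8 T1 T2 T4 T6.
T5: 0→2
T3: 2→25
T7: 25→28
T8: 28→37
T1: 37→56
T2: 56→64
T4: 64→81

81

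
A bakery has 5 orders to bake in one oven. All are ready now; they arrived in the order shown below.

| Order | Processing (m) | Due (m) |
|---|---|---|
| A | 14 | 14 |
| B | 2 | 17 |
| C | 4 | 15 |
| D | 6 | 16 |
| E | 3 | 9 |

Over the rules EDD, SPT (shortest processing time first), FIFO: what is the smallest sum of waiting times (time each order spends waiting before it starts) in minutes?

EDD (increasing due date): E A C D B.
E: waits 0, runs 0→3
A: waits 3, runs 3→17
C: waits 17, runs 17→21
D: waits 21, runs 21→27
B: waits 27, runs 27→29
Sum = 0+3+17+21+27 = 68.
SPT (increasing processing time): B E C D A.
B: waits 0, runs 0→2
E: waits 2, runs 2→5
C: waits 5, runs 5→9
D: waits 9, runs 9→15
A: waits 15, runs 15→29
Sum = 0+2+5+9+15 = 31.
FIFO (arrival order): A B C D E.
A: waits 0, runs 0→14
B: waits 14, runs 14→16
C: waits 16, runs 16→20
D: waits 20, runs 20→26
E: waits 26, runs 26→29
Sum = 0+14+16+20+26 = 76.
EDD 68, SPT 31, FIFO 76 → minimum 31.

31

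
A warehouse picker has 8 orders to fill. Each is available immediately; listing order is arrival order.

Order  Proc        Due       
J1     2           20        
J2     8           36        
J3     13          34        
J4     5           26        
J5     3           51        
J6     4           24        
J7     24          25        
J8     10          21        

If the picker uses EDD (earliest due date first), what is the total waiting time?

239

EDD (increasing due date): J1 J8 J6 J7 J4 J3 J2 J5.
J1: waits 0, runs 0→2
J8: waits 2, runs 2→12
J6: waits 12, runs 12→16
J7: waits 16, runs 16→40
J4: waits 40, runs 40→45
J3: waits 45, runs 45→58
J2: waits 58, runs 58→66
J5: waits 66, runs 66→69
Sum = 0+2+12+16+40+45+58+66 = 239.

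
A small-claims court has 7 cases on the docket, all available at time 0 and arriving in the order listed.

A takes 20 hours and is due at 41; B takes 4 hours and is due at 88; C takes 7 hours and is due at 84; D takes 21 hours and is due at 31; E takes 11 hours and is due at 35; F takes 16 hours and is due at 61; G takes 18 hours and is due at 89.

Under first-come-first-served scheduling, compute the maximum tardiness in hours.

FIFO (arrival order): A B C D E F G.
A: 0→20, due 41, tardiness 0
B: 20→24, due 88, tardiness 0
C: 24→31, due 84, tardiness 0
D: 31→52, due 31, tardiness 21
E: 52→63, due 35, tardiness 28
F: 63→79, due 61, tardiness 18
G: 79→97, due 89, tardiness 8
Maximum = 28.

28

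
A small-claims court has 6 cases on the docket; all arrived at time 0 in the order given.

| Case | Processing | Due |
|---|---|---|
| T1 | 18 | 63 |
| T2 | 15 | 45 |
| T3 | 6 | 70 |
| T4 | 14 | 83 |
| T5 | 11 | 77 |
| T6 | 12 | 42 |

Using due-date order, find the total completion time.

EDD (increasing due date): T6 T2 T1 T3 T5 T4.
T6: 0→12
T2: 12→27
T1: 27→45
T3: 45→51
T5: 51→62
T4: 62→76
Sum = 12+27+45+51+62+76 = 273.

273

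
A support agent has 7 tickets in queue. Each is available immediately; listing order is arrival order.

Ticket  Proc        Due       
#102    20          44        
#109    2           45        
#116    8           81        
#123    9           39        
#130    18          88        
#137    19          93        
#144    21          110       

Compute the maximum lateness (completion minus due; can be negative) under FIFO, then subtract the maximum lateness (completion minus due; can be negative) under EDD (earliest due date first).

FIFO (arrival order): #102 #109 #116 #123 #130 #137 #144.
#102: 0→20, due 44, lateness -24
#109: 20→22, due 45, lateness -23
#116: 22→30, due 81, lateness -51
#123: 30→39, due 39, lateness 0
#130: 39→57, due 88, lateness -31
#137: 57→76, due 93, lateness -17
#144: 76→97, due 110, lateness -13
Maximum = 0.
EDD (increasing due date): #123 #102 #109 #116 #130 #137 #144.
#123: 0→9, due 39, lateness -30
#102: 9→29, due 44, lateness -15
#109: 29→31, due 45, lateness -14
#116: 31→39, due 81, lateness -42
#130: 39→57, due 88, lateness -31
#137: 57→76, due 93, lateness -17
#144: 76→97, due 110, lateness -13
Maximum = -13.
Difference = 0 − -13 = 13.

13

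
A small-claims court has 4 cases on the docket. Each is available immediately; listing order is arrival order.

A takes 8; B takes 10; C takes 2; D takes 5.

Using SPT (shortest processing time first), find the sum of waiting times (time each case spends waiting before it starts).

SPT (increasing processing time): C D A B.
C: waits 0, runs 0→2
D: waits 2, runs 2→7
A: waits 7, runs 7→15
B: waits 15, runs 15→25
Sum = 0+2+7+15 = 24.

24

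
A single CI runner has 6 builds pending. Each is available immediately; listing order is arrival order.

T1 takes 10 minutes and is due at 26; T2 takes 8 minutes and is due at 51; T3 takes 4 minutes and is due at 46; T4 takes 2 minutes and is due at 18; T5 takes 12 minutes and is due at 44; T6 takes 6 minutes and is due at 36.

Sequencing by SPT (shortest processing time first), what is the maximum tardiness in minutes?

SPT (increasing processing time): T4 T3 T6 T2 T1 T5.
T4: 0→2, due 18, tardiness 0
T3: 2→6, due 46, tardiness 0
T6: 6→12, due 36, tardiness 0
T2: 12→20, due 51, tardiness 0
T1: 20→30, due 26, tardiness 4
T5: 30→42, due 44, tardiness 0
Maximum = 4.

4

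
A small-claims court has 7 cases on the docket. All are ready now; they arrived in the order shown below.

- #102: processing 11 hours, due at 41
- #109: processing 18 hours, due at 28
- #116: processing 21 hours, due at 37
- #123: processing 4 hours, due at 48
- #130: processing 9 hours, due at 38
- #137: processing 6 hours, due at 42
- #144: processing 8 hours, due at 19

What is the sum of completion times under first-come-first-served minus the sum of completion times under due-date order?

FIFO (arrival order): #102 #109 #116 #123 #130 #137 #144.
#102: 0→11
#109: 11→29
#116: 29→50
#123: 50→54
#130: 54→63
#137: 63→69
#144: 69→77
Sum = 11+29+50+54+63+69+77 = 353.
EDD (increasing due date): #144 #109 #116 #130 #102 #137 #123.
#144: 0→8
#109: 8→26
#116: 26→47
#130: 47→56
#102: 56→67
#137: 67→73
#123: 73→77
Sum = 8+26+47+56+67+73+77 = 354.
Difference = 353 − 354 = -1.

-1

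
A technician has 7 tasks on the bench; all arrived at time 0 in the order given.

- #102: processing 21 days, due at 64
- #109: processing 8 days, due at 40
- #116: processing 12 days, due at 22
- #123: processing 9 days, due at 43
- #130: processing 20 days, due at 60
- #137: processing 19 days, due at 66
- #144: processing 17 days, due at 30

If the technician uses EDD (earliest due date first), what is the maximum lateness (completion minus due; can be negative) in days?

40

EDD (increasing due date): #116 #144 #109 #123 #130 #102 #137.
#116: 0→12, due 22, lateness -10
#144: 12→29, due 30, lateness -1
#109: 29→37, due 40, lateness -3
#123: 37→46, due 43, lateness 3
#130: 46→66, due 60, lateness 6
#102: 66→87, due 64, lateness 23
#137: 87→106, due 66, lateness 40
Maximum = 40.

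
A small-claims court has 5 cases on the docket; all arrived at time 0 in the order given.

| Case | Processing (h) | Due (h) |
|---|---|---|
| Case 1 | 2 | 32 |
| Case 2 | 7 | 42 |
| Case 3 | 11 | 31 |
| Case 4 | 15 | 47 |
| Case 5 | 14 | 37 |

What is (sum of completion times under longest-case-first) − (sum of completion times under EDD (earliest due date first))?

46

LPT (decreasing processing time): Case 4 Case 5 Case 3 Case 2 Case 1.
Case 4: 0→15
Case 5: 15→29
Case 3: 29→40
Case 2: 40→47
Case 1: 47→49
Sum = 15+29+40+47+49 = 180.
EDD (increasing due date): Case 3 Case 1 Case 5 Case 2 Case 4.
Case 3: 0→11
Case 1: 11→13
Case 5: 13→27
Case 2: 27→34
Case 4: 34→49
Sum = 11+13+27+34+49 = 134.
Difference = 180 − 134 = 46.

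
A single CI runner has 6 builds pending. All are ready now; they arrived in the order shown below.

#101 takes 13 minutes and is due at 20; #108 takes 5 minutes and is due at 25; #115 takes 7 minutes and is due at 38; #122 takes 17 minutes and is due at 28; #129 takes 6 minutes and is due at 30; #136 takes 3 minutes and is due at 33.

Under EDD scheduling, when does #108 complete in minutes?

EDD (increasing due date): #101 #108 #122 #129 #136 #115.
#101: 0→13
#108: 13→18

18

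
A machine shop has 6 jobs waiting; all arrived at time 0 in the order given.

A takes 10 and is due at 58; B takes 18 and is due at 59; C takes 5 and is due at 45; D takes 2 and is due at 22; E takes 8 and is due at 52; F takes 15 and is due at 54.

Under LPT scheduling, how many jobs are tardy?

2

LPT (decreasing processing time): B F A E C D.
B: 0→18, due 59, tardiness 0
F: 18→33, due 54, tardiness 0
A: 33→43, due 58, tardiness 0
E: 43→51, due 52, tardiness 0
C: 51→56, due 45, tardiness 11
D: 56→58, due 22, tardiness 36
Late jobs: 2.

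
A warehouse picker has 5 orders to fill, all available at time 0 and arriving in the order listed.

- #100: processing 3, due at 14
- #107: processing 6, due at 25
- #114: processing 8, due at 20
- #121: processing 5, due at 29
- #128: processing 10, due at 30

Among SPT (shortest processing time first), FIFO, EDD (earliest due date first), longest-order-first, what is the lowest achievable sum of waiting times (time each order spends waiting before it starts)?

SPT (increasing processing time): #100 #121 #107 #114 #128.
#100: waits 0, runs 0→3
#121: waits 3, runs 3→8
#107: waits 8, runs 8→14
#114: waits 14, runs 14→22
#128: waits 22, runs 22→32
Sum = 0+3+8+14+22 = 47.
FIFO (arrival order): #100 #107 #114 #121 #128.
#100: waits 0, runs 0→3
#107: waits 3, runs 3→9
#114: waits 9, runs 9→17
#121: waits 17, runs 17→22
#128: waits 22, runs 22→32
Sum = 0+3+9+17+22 = 51.
EDD (increasing due date): #100 #114 #107 #121 #128.
#100: waits 0, runs 0→3
#114: waits 3, runs 3→11
#107: waits 11, runs 11→17
#121: waits 17, runs 17→22
#128: waits 22, runs 22→32
Sum = 0+3+11+17+22 = 53.
LPT (decreasing processing time): #128 #114 #107 #121 #100.
#128: waits 0, runs 0→10
#114: waits 10, runs 10→18
#107: waits 18, runs 18→24
#121: waits 24, runs 24→29
#100: waits 29, runs 29→32
Sum = 0+10+18+24+29 = 81.
SPT 47, FIFO 51, EDD 53, LPT 81 → minimum 47.

47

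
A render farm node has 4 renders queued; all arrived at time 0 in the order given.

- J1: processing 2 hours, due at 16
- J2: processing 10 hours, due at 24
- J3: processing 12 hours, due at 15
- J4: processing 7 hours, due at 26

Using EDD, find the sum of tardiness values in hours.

5

EDD (increasing due date): J3 J1 J2 J4.
J3: 0→12, due 15, tardiness 0
J1: 12→14, due 16, tardiness 0
J2: 14→24, due 24, tardiness 0
J4: 24→31, due 26, tardiness 5
Sum = 0+0+0+5 = 5.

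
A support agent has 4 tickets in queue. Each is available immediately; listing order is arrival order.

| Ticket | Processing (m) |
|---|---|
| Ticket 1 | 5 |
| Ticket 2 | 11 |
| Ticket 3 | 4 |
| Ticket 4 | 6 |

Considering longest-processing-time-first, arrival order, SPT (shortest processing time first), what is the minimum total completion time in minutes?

LPT (decreasing processing time): Ticket 2 Ticket 4 Ticket 1 Ticket 3.
Ticket 2: 0→11
Ticket 4: 11→17
Ticket 1: 17→22
Ticket 3: 22→26
Sum = 11+17+22+26 = 76.
FIFO (arrival order): Ticket 1 Ticket 2 Ticket 3 Ticket 4.
Ticket 1: 0→5
Ticket 2: 5→16
Ticket 3: 16→20
Ticket 4: 20→26
Sum = 5+16+20+26 = 67.
SPT (increasing processing time): Ticket 3 Ticket 1 Ticket 4 Ticket 2.
Ticket 3: 0→4
Ticket 1: 4→9
Ticket 4: 9→15
Ticket 2: 15→26
Sum = 4+9+15+26 = 54.
LPT 76, FIFO 67, SPT 54 → minimum 54.

54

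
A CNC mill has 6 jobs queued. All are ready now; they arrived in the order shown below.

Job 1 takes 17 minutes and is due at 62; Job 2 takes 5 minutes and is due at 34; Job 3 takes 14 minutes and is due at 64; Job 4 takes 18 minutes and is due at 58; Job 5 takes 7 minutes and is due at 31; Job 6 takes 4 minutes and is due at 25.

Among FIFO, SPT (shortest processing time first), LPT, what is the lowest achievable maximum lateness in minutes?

7

FIFO (arrival order): Job 1 Job 2 Job 3 Job 4 Job 5 Job 6.
Job 1: 0→17, due 62, lateness -45
Job 2: 17→22, due 34, lateness -12
Job 3: 22→36, due 64, lateness -28
Job 4: 36→54, due 58, lateness -4
Job 5: 54→61, due 31, lateness 30
Job 6: 61→65, due 25, lateness 40
Maximum = 40.
SPT (increasing processing time): Job 6 Job 2 Job 5 Job 3 Job 1 Job 4.
Job 6: 0→4, due 25, lateness -21
Job 2: 4→9, due 34, lateness -25
Job 5: 9→16, due 31, lateness -15
Job 3: 16→30, due 64, lateness -34
Job 1: 30→47, due 62, lateness -15
Job 4: 47→65, due 58, lateness 7
Maximum = 7.
LPT (decreasing processing time): Job 4 Job 1 Job 3 Job 5 Job 2 Job 6.
Job 4: 0→18, due 58, lateness -40
Job 1: 18→35, due 62, lateness -27
Job 3: 35→49, due 64, lateness -15
Job 5: 49→56, due 31, lateness 25
Job 2: 56→61, due 34, lateness 27
Job 6: 61→65, due 25, lateness 40
Maximum = 40.
FIFO 40, SPT 7, LPT 40 → minimum 7.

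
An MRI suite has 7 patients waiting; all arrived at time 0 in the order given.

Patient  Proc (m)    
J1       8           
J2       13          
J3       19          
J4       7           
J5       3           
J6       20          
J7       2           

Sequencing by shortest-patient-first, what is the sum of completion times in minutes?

SPT (increasing processing time): J7 J5 J4 J1 J2 J3 J6.
J7: 0→2
J5: 2→5
J4: 5→12
J1: 12→20
J2: 20→33
J3: 33→52
J6: 52→72
Sum = 2+5+12+20+33+52+72 = 196.

196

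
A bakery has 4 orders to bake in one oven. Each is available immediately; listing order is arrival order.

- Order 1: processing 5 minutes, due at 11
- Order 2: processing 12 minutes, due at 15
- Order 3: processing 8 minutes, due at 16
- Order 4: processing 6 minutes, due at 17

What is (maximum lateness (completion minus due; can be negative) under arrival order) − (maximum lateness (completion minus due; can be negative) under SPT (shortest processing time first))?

-2

FIFO (arrival order): Order 1 Order 2 Order 3 Order 4.
Order 1: 0→5, due 11, lateness -6
Order 2: 5→17, due 15, lateness 2
Order 3: 17→25, due 16, lateness 9
Order 4: 25→31, due 17, lateness 14
Maximum = 14.
SPT (increasing processing time): Order 1 Order 4 Order 3 Order 2.
Order 1: 0→5, due 11, lateness -6
Order 4: 5→11, due 17, lateness -6
Order 3: 11→19, due 16, lateness 3
Order 2: 19→31, due 15, lateness 16
Maximum = 16.
Difference = 14 − 16 = -2.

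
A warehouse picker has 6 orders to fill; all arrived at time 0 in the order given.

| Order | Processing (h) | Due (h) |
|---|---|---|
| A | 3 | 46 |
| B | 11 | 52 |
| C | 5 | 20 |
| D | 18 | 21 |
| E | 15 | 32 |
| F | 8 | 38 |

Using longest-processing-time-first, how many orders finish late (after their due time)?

LPT (decreasing processing time): D E B F C A.
D: 0→18, due 21, tardiness 0
E: 18→33, due 32, tardiness 1
B: 33→44, due 52, tardiness 0
F: 44→52, due 38, tardiness 14
C: 52→57, due 20, tardiness 37
A: 57→60, due 46, tardiness 14
Late orders: 4.

4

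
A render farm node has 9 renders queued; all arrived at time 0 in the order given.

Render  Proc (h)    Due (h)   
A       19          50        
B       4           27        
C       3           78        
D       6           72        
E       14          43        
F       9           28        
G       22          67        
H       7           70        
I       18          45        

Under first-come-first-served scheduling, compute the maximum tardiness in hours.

57

FIFO (arrival order): A B C D E F G H I.
A: 0→19, due 50, tardiness 0
B: 19→23, due 27, tardiness 0
C: 23→26, due 78, tardiness 0
D: 26→32, due 72, tardiness 0
E: 32→46, due 43, tardiness 3
F: 46→55, due 28, tardiness 27
G: 55→77, due 67, tardiness 10
H: 77→84, due 70, tardiness 14
I: 84→102, due 45, tardiness 57
Maximum = 57.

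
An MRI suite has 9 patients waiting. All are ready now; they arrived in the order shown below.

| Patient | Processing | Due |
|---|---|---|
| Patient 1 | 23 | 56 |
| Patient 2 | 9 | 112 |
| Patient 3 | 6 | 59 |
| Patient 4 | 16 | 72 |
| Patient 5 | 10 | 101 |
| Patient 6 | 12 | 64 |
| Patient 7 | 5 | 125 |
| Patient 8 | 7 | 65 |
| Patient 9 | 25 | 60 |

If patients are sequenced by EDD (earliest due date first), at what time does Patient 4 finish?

EDD (increasing due date): Patient 1 Patient 3 Patient 9 Patient 6 Patient 8 Patient 4 Patient 5 Patient 2 Patient 7.
Patient 1: 0→23
Patient 3: 23→29
Patient 9: 29→54
Patient 6: 54→66
Patient 8: 66→73
Patient 4: 73→89

89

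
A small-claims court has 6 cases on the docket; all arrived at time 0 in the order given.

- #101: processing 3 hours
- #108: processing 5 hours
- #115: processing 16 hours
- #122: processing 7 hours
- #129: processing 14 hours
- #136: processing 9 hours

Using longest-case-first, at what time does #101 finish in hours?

54

LPT (decreasing processing time): #115 #129 #136 #122 #108 #101.
#115: 0→16
#129: 16→30
#136: 30→39
#122: 39→46
#108: 46→51
#101: 51→54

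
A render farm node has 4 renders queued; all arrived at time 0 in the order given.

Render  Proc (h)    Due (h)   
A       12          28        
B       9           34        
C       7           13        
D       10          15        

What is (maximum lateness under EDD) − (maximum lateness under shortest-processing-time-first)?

EDD (increasing due date): C D A B.
C: 0→7, due 13, lateness -6
D: 7→17, due 15, lateness 2
A: 17→29, due 28, lateness 1
B: 29→38, due 34, lateness 4
Maximum = 4.
SPT (increasing processing time): C B D A.
C: 0→7, due 13, lateness -6
B: 7→16, due 34, lateness -18
D: 16→26, due 15, lateness 11
A: 26→38, due 28, lateness 10
Maximum = 11.
Difference = 4 − 11 = -7.

-7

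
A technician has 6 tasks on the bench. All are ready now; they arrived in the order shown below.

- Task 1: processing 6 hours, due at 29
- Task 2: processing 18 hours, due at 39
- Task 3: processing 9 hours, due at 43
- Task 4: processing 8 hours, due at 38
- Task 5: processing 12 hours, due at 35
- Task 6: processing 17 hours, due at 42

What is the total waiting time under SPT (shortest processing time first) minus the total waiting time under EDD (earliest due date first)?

SPT (increasing processing time): Task 1 Task 4 Task 3 Task 5 Task 6 Task 2.
Task 1: waits 0, runs 0→6
Task 4: waits 6, runs 6→14
Task 3: waits 14, runs 14→23
Task 5: waits 23, runs 23→35
Task 6: waits 35, runs 35→52
Task 2: waits 52, runs 52→70
Sum = 0+6+14+23+35+52 = 130.
EDD (increasing due date): Task 1 Task 5 Task 4 Task 2 Task 6 Task 3.
Task 1: waits 0, runs 0→6
Task 5: waits 6, runs 6→18
Task 4: waits 18, runs 18→26
Task 2: waits 26, runs 26→44
Task 6: waits 44, runs 44→61
Task 3: waits 61, runs 61→70
Sum = 0+6+18+26+44+61 = 155.
Difference = 130 − 155 = -25.

-25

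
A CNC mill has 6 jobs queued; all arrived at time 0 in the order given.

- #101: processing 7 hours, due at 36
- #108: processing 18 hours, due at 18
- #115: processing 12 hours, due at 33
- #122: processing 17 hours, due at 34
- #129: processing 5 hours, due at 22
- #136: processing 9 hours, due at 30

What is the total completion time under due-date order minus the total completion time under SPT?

57

EDD (increasing due date): #108 #129 #136 #115 #122 #101.
#108: 0→18
#129: 18→23
#136: 23→32
#115: 32→44
#122: 44→61
#101: 61→68
Sum = 18+23+32+44+61+68 = 246.
SPT (increasing processing time): #129 #101 #136 #115 #122 #108.
#129: 0→5
#101: 5→12
#136: 12→21
#115: 21→33
#122: 33→50
#108: 50→68
Sum = 5+12+21+33+50+68 = 189.
Difference = 246 − 189 = 57.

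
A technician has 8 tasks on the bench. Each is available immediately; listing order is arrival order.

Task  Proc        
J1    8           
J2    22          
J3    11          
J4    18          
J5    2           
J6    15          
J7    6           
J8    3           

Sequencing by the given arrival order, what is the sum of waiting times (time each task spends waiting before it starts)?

FIFO (arrival order): J1 J2 J3 J4 J5 J6 J7 J8.
J1: waits 0, runs 0→8
J2: waits 8, runs 8→30
J3: waits 30, runs 30→41
J4: waits 41, runs 41→59
J5: waits 59, runs 59→61
J6: waits 61, runs 61→76
J7: waits 76, runs 76→82
J8: waits 82, runs 82→85
Sum = 0+8+30+41+59+61+76+82 = 357.

357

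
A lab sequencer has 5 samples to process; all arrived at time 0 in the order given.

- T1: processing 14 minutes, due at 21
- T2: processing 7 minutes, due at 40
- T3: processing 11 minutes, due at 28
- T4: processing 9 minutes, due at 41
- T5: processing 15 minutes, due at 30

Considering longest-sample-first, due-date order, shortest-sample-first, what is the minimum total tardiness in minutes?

LPT (decreasing processing time): T5 T1 T3 T4 T2.
T5: 0→15, due 30, tardiness 0
T1: 15→29, due 21, tardiness 8
T3: 29→40, due 28, tardiness 12
T4: 40→49, due 41, tardiness 8
T2: 49→56, due 40, tardiness 16
Sum = 0+8+12+8+16 = 44.
EDD (increasing due date): T1 T3 T5 T2 T4.
T1: 0→14, due 21, tardiness 0
T3: 14→25, due 28, tardiness 0
T5: 25→40, due 30, tardiness 10
T2: 40→47, due 40, tardiness 7
T4: 47→56, due 41, tardiness 15
Sum = 0+0+10+7+15 = 32.
SPT (increasing processing time): T2 T4 T3 T1 T5.
T2: 0→7, due 40, tardiness 0
T4: 7→16, due 41, tardiness 0
T3: 16→27, due 28, tardiness 0
T1: 27→41, due 21, tardiness 20
T5: 41→56, due 30, tardiness 26
Sum = 0+0+0+20+26 = 46.
LPT 44, EDD 32, SPT 46 → minimum 32.

32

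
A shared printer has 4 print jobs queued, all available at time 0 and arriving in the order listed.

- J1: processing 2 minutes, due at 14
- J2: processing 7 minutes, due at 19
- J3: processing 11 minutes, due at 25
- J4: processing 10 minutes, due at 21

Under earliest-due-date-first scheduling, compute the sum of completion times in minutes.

60

EDD (increasing due date): J1 J2 J4 J3.
J1: 0→2
J2: 2→9
J4: 9→19
J3: 19→30
Sum = 2+9+19+30 = 60.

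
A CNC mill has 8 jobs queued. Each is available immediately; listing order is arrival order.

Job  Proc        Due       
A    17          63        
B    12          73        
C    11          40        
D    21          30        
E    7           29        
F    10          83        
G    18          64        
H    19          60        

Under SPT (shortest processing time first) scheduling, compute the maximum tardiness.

SPT (increasing processing time): E F C B A G H D.
E: 0→7, due 29, tardiness 0
F: 7→17, due 83, tardiness 0
C: 17→28, due 40, tardiness 0
B: 28→40, due 73, tardiness 0
A: 40→57, due 63, tardiness 0
G: 57→75, due 64, tardiness 11
H: 75→94, due 60, tardiness 34
D: 94→115, due 30, tardiness 85
Maximum = 85.

85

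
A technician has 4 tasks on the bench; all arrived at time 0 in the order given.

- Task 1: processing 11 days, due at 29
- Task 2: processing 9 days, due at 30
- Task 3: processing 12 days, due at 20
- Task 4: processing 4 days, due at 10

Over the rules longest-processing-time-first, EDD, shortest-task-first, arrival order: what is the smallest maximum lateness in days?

LPT (decreasing processing time): Task 3 Task 1 Task 2 Task 4.
Task 3: 0→12, due 20, lateness -8
Task 1: 12→23, due 29, lateness -6
Task 2: 23→32, due 30, lateness 2
Task 4: 32→36, due 10, lateness 26
Maximum = 26.
EDD (increasing due date): Task 4 Task 3 Task 1 Task 2.
Task 4: 0→4, due 10, lateness -6
Task 3: 4→16, due 20, lateness -4
Task 1: 16→27, due 29, lateness -2
Task 2: 27→36, due 30, lateness 6
Maximum = 6.
SPT (increasing processing time): Task 4 Task 2 Task 1 Task 3.
Task 4: 0→4, due 10, lateness -6
Task 2: 4→13, due 30, lateness -17
Task 1: 13→24, due 29, lateness -5
Task 3: 24→36, due 20, lateness 16
Maximum = 16.
FIFO (arrival order): Task 1 Task 2 Task 3 Task 4.
Task 1: 0→11, due 29, lateness -18
Task 2: 11→20, due 30, lateness -10
Task 3: 20→32, due 20, lateness 12
Task 4: 32→36, due 10, lateness 26
Maximum = 26.
LPT 26, EDD 6, SPT 16, FIFO 26 → minimum 6.

6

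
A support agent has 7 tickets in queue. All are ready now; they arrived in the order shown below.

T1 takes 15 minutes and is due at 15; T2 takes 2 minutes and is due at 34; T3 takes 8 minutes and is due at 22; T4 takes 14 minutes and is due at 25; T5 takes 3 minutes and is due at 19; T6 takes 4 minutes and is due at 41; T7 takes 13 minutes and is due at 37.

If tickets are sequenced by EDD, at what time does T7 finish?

55

EDD (increasing due date): T1 T5 T3 T4 T2 T7 T6.
T1: 0→15
T5: 15→18
T3: 18→26
T4: 26→40
T2: 40→42
T7: 42→55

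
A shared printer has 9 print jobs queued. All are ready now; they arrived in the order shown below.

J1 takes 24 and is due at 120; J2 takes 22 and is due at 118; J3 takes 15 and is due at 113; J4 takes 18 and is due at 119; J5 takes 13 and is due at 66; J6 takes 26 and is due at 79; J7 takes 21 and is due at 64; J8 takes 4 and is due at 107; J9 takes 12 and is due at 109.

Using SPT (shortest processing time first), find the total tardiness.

SPT (increasing processing time): J8 J9 J5 J3 J4 J7 J2 J1 J6.
J8: 0→4, due 107, tardiness 0
J9: 4→16, due 109, tardiness 0
J5: 16→29, due 66, tardiness 0
J3: 29→44, due 113, tardiness 0
J4: 44→62, due 119, tardiness 0
J7: 62→83, due 64, tardiness 19
J2: 83→105, due 118, tardiness 0
J1: 105→129, due 120, tardiness 9
J6: 129→155, due 79, tardiness 76
Sum = 0+0+0+0+0+19+0+9+76 = 104.

104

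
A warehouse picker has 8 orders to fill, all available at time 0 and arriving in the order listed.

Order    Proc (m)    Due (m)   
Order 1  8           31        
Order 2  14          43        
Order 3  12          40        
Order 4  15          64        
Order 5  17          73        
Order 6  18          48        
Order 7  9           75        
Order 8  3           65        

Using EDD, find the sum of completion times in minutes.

434

EDD (increasing due date): Order 1 Order 3 Order 2 Order 6 Order 4 Order 8 Order 5 Order 7.
Order 1: 0→8
Order 3: 8→20
Order 2: 20→34
Order 6: 34→52
Order 4: 52→67
Order 8: 67→70
Order 5: 70→87
Order 7: 87→96
Sum = 8+20+34+52+67+70+87+96 = 434.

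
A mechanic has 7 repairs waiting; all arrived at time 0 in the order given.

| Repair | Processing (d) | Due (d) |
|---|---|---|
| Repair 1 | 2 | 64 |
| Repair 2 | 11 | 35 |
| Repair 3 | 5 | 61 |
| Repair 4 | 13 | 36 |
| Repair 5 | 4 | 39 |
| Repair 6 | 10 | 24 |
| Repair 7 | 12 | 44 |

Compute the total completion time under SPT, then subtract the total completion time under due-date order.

-92

SPT (increasing processing time): Repair 1 Repair 5 Repair 3 Repair 6 Repair 2 Repair 7 Repair 4.
Repair 1: 0→2
Repair 5: 2→6
Repair 3: 6→11
Repair 6: 11→21
Repair 2: 21→32
Repair 7: 32→44
Repair 4: 44→57
Sum = 2+6+11+21+32+44+57 = 173.
EDD (increasing due date): Repair 6 Repair 2 Repair 4 Repair 5 Repair 7 Repair 3 Repair 1.
Repair 6: 0→10
Repair 2: 10→21
Repair 4: 21→34
Repair 5: 34→38
Repair 7: 38→50
Repair 3: 50→55
Repair 1: 55→57
Sum = 10+21+34+38+50+55+57 = 265.
Difference = 173 − 265 = -92.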